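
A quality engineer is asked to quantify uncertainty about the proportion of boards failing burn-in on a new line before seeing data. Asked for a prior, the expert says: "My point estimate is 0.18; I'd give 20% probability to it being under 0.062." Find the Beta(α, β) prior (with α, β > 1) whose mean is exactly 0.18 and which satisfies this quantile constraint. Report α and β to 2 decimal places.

α ≈ 1.32, β ≈ 6.00

With mean 0.18 fixed, write α = 0.18s, β = 0.82s where s = α+β.
Need P(θ < 0.062) = 0.2 under Beta(0.18s, 0.82s). Normal approximation: (q−m)/√(m(1−m)/s) ≈ z_{0.2} = -0.842, so s ≈ 0.18·0.82·(-0.842)²/(0.062−0.18)² = 7.5.
At s = 7.5: P(θ<0.062) ≈ 0.195. Adjusting to match 0.2 gives s ≈ 7.31.
So α = 0.18·7.31 ≈ 1.32, β = 0.82·7.31 ≈ 6.00.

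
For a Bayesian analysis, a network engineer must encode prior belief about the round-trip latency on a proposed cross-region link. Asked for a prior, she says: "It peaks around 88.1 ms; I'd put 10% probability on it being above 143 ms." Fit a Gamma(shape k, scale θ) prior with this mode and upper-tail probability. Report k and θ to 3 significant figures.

k ≈ 9.02, θ ≈ 11

Gamma(k,θ) with k>1 has mode (k−1)θ, so θ = 88.1/(k−1).
Need P(X < 143) = 0.9 with θ tied to k this way. Start at k = 2, θ = 88.1: P(X<143) ≈ 0.483.
Too low — raise k to concentrate. Iterating converges to k ≈ 9.02.
Then θ = 88.1/(9.02−1) ≈ 11.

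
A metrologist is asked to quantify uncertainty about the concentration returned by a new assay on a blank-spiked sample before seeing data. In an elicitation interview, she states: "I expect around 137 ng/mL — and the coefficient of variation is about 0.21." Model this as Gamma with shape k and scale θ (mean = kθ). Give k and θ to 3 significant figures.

For Gamma(k, scale θ): mean = kθ, variance = kθ², so CV = 1/√k.
CV = 0.21, hence k = 1/CV² = 22.7.
Then θ = mean/k = 137/22.7 = 6.04.

k ≈ 22.7, θ ≈ 6.04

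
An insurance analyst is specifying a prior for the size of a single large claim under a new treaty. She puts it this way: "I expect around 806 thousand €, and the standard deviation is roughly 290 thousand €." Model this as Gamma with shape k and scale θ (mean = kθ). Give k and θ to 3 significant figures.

For Gamma(k, scale θ): mean = kθ, variance = kθ², so CV = 1/√k.
CV = SD/mean = 290/806 = 0.3598, hence k = 1/CV² = 7.72.
Then θ = mean/k = 806/7.72 = 104.

k ≈ 7.72, θ ≈ 104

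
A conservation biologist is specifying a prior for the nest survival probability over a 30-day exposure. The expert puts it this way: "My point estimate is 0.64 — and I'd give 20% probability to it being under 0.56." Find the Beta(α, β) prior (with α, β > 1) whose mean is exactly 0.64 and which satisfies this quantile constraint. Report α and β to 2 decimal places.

With mean 0.64 fixed, write α = 0.64s, β = 0.36s where s = α+β.
Need P(θ < 0.56) = 0.2 under Beta(0.64s, 0.36s). Normal approximation: (q−m)/√(m(1−m)/s) ≈ z_{0.2} = -0.842, so s ≈ 0.64·0.36·(-0.842)²/(0.56−0.64)² = 25.5.
At s = 25.5: P(θ<0.56) ≈ 0.197. Adjusting to match 0.2 gives s ≈ 24.87.
So α = 0.64·24.87 ≈ 15.92, β = 0.36·24.87 ≈ 8.95.

α ≈ 15.92, β ≈ 8.95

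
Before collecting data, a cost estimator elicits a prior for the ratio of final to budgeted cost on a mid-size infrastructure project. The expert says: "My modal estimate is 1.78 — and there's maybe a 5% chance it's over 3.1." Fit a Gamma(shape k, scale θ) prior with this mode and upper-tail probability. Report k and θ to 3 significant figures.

Gamma(k,θ) with k>1 has mode (k−1)θ, so θ = 1.78/(k−1).
Need P(X < 3.1) = 0.95 with θ tied to k this way. Start at k = 2, θ = 1.78: P(X<3.1) ≈ 0.520.
Too low — raise k to concentrate. Iterating converges to k ≈ 10.1.
Then θ = 1.78/(10.1−1) ≈ 0.196.

k ≈ 10.1, θ ≈ 0.196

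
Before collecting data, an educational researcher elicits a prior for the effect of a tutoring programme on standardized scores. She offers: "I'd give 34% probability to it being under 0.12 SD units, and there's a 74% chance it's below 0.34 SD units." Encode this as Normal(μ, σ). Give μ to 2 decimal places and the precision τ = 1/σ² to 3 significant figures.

For Normal(μ,σ), the p-quantile is μ + z_p·σ. Here z_{0.34} = -0.4125, z_{0.74} = 0.6433.
So 0.12 = μ − 0.4125σ and 0.34 = μ + 0.6433σ.
Subtracting: σ = (0.34 − 0.12)/(0.6433 − (-0.4125)) = 0.21.
Then μ = 0.12 − (-0.4125)·0.21 = 0.21.
Precision τ = 1/σ² = 1/0.2084² = 23.

μ = 0.21, τ = 23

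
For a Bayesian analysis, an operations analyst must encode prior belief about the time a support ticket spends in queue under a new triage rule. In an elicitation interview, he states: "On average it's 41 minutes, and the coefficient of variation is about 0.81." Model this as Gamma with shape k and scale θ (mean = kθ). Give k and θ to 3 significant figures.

For Gamma(k, scale θ): mean = kθ, variance = kθ², so CV = 1/√k.
CV = 0.81, hence k = 1/CV² = 1.52.
Then θ = mean/k = 41/1.52 = 26.9.

k ≈ 1.52, θ ≈ 26.9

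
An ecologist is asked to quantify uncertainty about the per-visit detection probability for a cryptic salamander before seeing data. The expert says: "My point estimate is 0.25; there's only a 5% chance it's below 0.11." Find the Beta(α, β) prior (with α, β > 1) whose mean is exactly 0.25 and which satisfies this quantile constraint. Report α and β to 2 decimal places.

α ≈ 5.01, β ≈ 15.02

With mean 0.25 fixed, write α = 0.25s, β = 0.75s where s = α+β.
Need P(θ < 0.11) = 0.05 under Beta(0.25s, 0.75s). Normal approximation: (q−m)/√(m(1−m)/s) ≈ z_{0.05} = -1.64, so s ≈ 0.25·0.75·(-1.64)²/(0.11−0.25)² = 25.9.
At s = 25.9: P(θ<0.11) ≈ 0.029. Adjusting to match 0.05 gives s ≈ 20.03.
So α = 0.25·20.03 ≈ 5.01, β = 0.75·20.03 ≈ 15.02.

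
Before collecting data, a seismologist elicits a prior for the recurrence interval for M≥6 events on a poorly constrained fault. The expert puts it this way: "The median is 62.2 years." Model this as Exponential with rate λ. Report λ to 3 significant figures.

λ ≈ 0.0111

Exponential median = ln 2 / λ, so λ = ln 2 / 62.2 = 0.0111.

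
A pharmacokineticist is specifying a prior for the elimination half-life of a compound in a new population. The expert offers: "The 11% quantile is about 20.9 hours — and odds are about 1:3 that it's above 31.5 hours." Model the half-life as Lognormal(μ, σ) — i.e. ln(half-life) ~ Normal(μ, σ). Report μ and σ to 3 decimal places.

If T ~ Lognormal(μ,σ) then ln T ~ Normal(μ,σ), so the p-quantile of ln T is μ + z_p·σ.
ln(20.9) = 3.04 and ln(31.5) = 3.45; z_{0.11} = -1.227, z_{0.75} = 0.6745.
σ = (3.45 − 3.04)/(0.6745 − (-1.227)) = 0.216.
μ = 3.04 − (-1.227)·0.216 = 3.304.

μ ≈ 3.304, σ ≈ 0.216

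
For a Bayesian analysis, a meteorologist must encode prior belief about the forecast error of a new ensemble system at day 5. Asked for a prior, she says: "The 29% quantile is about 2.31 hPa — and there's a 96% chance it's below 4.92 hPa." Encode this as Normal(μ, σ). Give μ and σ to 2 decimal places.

μ = 2.94, σ = 1.13

For Normal(μ,σ), the p-quantile is μ + z_p·σ. Here z_{0.29} = -0.5534, z_{0.96} = 1.751.
So 2.31 = μ − 0.5534σ and 4.92 = μ + 1.751σ.
Subtracting: σ = (4.92 − 2.31)/(1.751 − (-0.5534)) = 1.13.
Then μ = 2.31 − (-0.5534)·1.13 = 2.94.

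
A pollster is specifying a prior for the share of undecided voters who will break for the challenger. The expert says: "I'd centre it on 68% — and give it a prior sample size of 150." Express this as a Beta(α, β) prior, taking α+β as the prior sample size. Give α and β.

Under the effective-sample-size interpretation, Beta(α, β) has prior mean α/(α+β) and prior sample size α+β.
So α+β = 150 and α/(α+β) = 0.68, giving α = 0.68·150 = 102 and β = 150 − 102 = 48.

α = 102, β = 48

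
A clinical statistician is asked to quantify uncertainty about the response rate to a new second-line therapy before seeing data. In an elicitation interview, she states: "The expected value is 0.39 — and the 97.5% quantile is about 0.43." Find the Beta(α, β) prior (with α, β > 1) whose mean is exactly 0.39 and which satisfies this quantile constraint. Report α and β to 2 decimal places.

With mean 0.39 fixed, write α = 0.39s, β = 0.61s where s = α+β.
Need P(θ < 0.43) = 0.975 under Beta(0.39s, 0.61s). Normal approximation: (q−m)/√(m(1−m)/s) ≈ z_{0.975} = 1.96, so s ≈ 0.39·0.61·(1.96)²/(0.43−0.39)² = 571.2.
At s = 571.2: P(θ<0.43) ≈ 0.974. Adjusting to match 0.975 gives s ≈ 580.12.
So α = 0.39·580.12 ≈ 226.25, β = 0.61·580.12 ≈ 353.87.

α ≈ 226.25, β ≈ 353.87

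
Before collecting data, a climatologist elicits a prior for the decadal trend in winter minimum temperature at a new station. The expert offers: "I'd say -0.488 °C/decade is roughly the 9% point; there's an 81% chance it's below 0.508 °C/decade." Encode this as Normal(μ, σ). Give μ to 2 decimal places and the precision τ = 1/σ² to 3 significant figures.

μ = 0.11, τ = 4.96

The p-quantile of Normal(μ,σ) is μ + z_p·σ, with z_{0.09} = -1.341 and z_{0.81} = 0.8779.
Eliminate σ: μ = (z₂·x₁ − z₁·x₂)/(z₂ − z₁) = (0.8779·-0.488 − (-1.341)·0.508)/2.219 = 0.11.
Then σ = (x₂ − x₁)/(z₂ − z₁) = (0.508 − -0.488)/2.219 = 0.45.
Precision τ = 1/σ² = 1/0.4489² = 4.96.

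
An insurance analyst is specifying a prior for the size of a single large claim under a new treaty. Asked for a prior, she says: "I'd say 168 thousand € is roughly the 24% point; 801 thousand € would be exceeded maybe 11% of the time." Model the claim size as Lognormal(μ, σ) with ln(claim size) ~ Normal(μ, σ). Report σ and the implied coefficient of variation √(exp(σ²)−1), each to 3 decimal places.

If T ~ Lognormal(μ,σ) then ln T ~ Normal(μ,σ), so the p-quantile of ln T is μ + z_p·σ.
ln(168) = 5.124 and ln(801) = 6.686; z_{0.24} = -0.7063, z_{0.89} = 1.227.
σ = (6.686 − 5.124)/(1.227 − (-0.7063)) = 0.808.
μ = 5.124 − (-0.7063)·0.808 = 5.695.
CV = √(exp(σ²)−1) = √(exp(0.6530)−1) = 0.960.

σ ≈ 0.808, CV ≈ 0.960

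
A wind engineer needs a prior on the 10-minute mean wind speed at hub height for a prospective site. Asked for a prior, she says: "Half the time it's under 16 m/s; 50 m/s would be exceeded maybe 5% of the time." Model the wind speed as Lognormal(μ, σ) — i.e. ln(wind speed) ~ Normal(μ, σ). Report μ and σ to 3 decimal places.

If T ~ Lognormal(μ,σ) then ln T ~ Normal(μ,σ), so the p-quantile of ln T is μ + z_p·σ.
ln(16) = 2.773 and ln(50) = 3.912; z_{0.5} = 0, z_{0.95} = 1.645.
σ = (3.912 − 2.773)/(1.645 − (0)) = 0.693.
μ = 2.773 − (0)·0.693 = 2.773.

μ ≈ 2.773, σ ≈ 0.693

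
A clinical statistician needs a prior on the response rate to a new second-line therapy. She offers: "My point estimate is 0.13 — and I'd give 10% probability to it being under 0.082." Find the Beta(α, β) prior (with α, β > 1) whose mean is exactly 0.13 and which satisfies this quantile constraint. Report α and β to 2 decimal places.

α ≈ 9.33, β ≈ 62.43

With mean 0.13 fixed, write α = 0.13s, β = 0.87s where s = α+β.
Need P(θ < 0.082) = 0.1 under Beta(0.13s, 0.87s). Normal approximation: (q−m)/√(m(1−m)/s) ≈ z_{0.1} = -1.28, so s ≈ 0.13·0.87·(-1.28)²/(0.082−0.13)² = 80.6.
At s = 80.6: P(θ<0.082) ≈ 0.085. Adjusting to match 0.1 gives s ≈ 71.76.
So α = 0.13·71.76 ≈ 9.33, β = 0.87·71.76 ≈ 62.43.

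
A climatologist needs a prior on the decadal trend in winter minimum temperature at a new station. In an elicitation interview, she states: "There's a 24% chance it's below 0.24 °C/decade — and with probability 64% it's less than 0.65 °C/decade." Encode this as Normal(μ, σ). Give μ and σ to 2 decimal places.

μ = 0.51, σ = 0.39

The p-quantile of Normal(μ,σ) is μ + z_p·σ, with z_{0.24} = -0.7063 and z_{0.64} = 0.3585.
Eliminate σ: μ = (z₂·x₁ − z₁·x₂)/(z₂ − z₁) = (0.3585·0.24 − (-0.7063)·0.65)/1.065 = 0.51.
Then σ = (x₂ − x₁)/(z₂ − z₁) = (0.65 − 0.24)/1.065 = 0.39.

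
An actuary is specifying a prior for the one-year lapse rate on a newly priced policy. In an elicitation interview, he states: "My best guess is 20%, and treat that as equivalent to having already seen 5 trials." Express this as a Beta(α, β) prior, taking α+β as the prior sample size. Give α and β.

Under the effective-sample-size interpretation, Beta(α, β) has prior mean α/(α+β) and prior sample size α+β.
So α+β = 5 and α/(α+β) = 0.2, giving α = 0.2·5 = 1 and β = 5 − 1 = 4.

α = 1, β = 4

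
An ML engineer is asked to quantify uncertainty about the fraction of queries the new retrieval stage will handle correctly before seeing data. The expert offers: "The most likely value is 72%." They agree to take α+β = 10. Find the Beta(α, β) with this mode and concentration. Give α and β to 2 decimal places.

α = 6.76, β = 3.24

For α,β > 1 the Beta mode is (α−1)/(α+β−2). With α+β = 10, the mode is (α−1)/8.
Set (α−1)/8 = 0.72 → α = 1 + 0.72·8 = 6.76.
β = 10 − α = 3.24.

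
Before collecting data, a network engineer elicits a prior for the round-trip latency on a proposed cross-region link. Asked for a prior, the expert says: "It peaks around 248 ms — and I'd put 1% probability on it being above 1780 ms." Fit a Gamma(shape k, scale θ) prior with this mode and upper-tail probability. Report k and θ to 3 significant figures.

k ≈ 1.9, θ ≈ 276

Gamma(k,θ) with k>1 has mode (k−1)θ, so θ = 248/(k−1).
Need P(X < 1780) = 0.99 with θ tied to k this way. Start at k = 2, θ = 248: P(X<1780) ≈ 0.994.
Too high — lower k to spread out. Iterating converges to k ≈ 1.9.
Then θ = 248/(1.9−1) ≈ 276.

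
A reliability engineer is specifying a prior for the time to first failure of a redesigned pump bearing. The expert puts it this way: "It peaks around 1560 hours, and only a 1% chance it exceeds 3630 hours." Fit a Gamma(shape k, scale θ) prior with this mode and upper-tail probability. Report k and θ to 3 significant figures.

k ≈ 7.68, θ ≈ 233

Gamma(k,θ) with k>1 has mode (k−1)θ, so θ = 1560/(k−1).
Need P(X < 3630) = 0.99 with θ tied to k this way. Start at k = 2, θ = 1560: P(X<3630) ≈ 0.675.
Too low — raise k to concentrate. Iterating converges to k ≈ 7.68.
Then θ = 1560/(7.68−1) ≈ 233.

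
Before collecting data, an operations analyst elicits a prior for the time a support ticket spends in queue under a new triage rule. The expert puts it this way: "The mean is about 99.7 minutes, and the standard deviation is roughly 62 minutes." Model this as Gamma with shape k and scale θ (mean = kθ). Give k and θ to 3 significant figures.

k ≈ 2.59, θ ≈ 38.6

For Gamma(k, scale θ): mean = kθ, variance = kθ², so CV = 1/√k.
CV = SD/mean = 62/99.7 = 0.6219, hence k = 1/CV² = 2.59.
Then θ = mean/k = 99.7/2.59 = 38.6.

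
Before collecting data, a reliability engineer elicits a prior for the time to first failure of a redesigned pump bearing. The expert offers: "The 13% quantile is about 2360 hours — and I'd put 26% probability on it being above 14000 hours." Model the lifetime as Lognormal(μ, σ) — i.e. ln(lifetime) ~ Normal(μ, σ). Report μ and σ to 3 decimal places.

μ ≈ 8.900, σ ≈ 1.006

If T ~ Lognormal(μ,σ) then ln T ~ Normal(μ,σ), so the p-quantile of ln T is μ + z_p·σ.
ln(2360) = 7.766 and ln(14000) = 9.547; z_{0.13} = -1.126, z_{0.74} = 0.6433.
σ = (9.547 − 7.766)/(0.6433 − (-1.126)) = 1.006.
μ = 7.766 − (-1.126)·1.006 = 8.900.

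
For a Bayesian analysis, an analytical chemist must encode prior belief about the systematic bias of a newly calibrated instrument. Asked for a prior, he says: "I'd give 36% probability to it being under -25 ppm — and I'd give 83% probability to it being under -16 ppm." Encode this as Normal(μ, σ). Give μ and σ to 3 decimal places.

μ = -22.542, σ = 6.856

The p-quantile of Normal(μ,σ) is μ + z_p·σ, with z_{0.36} = -0.3585 and z_{0.83} = 0.9542.
Eliminate σ: μ = (z₂·x₁ − z₁·x₂)/(z₂ − z₁) = (0.9542·-25 − (-0.3585)·-16)/1.313 = -22.542.
Then σ = (x₂ − x₁)/(z₂ − z₁) = (-16 − -25)/1.313 = 6.856.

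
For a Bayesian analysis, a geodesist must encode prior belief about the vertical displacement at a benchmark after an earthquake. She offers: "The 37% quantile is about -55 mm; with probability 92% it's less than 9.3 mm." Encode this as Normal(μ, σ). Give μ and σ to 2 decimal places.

For Normal(μ,σ), the p-quantile is μ + z_p·σ. Here z_{0.37} = -0.3319, z_{0.92} = 1.405.
So -55 = μ − 0.3319σ and 9.3 = μ + 1.405σ.
Subtracting: σ = (9.3 − -55)/(1.405 − (-0.3319)) = 37.02.
Then μ = -55 − (-0.3319)·37.02 = -42.71.

μ = -42.71, σ = 37.02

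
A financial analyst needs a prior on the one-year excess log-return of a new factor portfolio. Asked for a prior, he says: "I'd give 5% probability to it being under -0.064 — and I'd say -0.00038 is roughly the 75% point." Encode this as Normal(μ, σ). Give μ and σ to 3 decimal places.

For Normal(μ,σ), the p-quantile is μ + z_p·σ. Here z_{0.05} = -1.645, z_{0.75} = 0.6745.
So -0.064 = μ − 1.645σ and -0.00038 = μ + 0.6745σ.
Subtracting: σ = (-0.00038 − -0.064)/(0.6745 − (-1.645)) = 0.027.
Then μ = -0.064 − (-1.645)·0.027 = -0.019.

μ = -0.019, σ = 0.027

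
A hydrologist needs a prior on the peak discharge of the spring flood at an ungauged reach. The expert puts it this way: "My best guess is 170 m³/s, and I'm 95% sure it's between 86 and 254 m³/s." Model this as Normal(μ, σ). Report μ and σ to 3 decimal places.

A symmetric 95% interval runs μ ± z·σ with z = 1.96.
Half-width = 84, so σ = 84/1.96 = 42.858.
μ is the stated best guess, 170.000.

μ = 170.000, σ = 42.858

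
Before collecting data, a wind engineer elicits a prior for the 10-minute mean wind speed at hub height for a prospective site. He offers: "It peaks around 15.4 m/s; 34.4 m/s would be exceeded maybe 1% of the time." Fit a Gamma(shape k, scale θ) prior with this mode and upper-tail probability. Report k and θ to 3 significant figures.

Gamma(k,θ) with k>1 has mode (k−1)θ, so θ = 15.4/(k−1).
Need P(X < 34.4) = 0.99 with θ tied to k this way. Start at k = 2, θ = 15.4: P(X<34.4) ≈ 0.654.
Too low — raise k to concentrate. Iterating converges to k ≈ 8.44.
Then θ = 15.4/(8.44−1) ≈ 2.07.

k ≈ 8.44, θ ≈ 2.07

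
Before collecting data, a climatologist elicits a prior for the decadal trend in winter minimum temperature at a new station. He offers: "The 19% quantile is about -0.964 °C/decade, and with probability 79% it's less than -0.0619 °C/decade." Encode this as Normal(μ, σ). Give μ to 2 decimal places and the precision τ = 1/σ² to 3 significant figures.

μ = -0.49, τ = 3.49

The p-quantile of Normal(μ,σ) is μ + z_p·σ, with z_{0.19} = -0.8779 and z_{0.79} = 0.8064.
Eliminate σ: μ = (z₂·x₁ − z₁·x₂)/(z₂ − z₁) = (0.8064·-0.964 − (-0.8779)·-0.0619)/1.684 = -0.49.
Then σ = (x₂ − x₁)/(z₂ − z₁) = (-0.0619 − -0.964)/1.684 = 0.54.
Precision τ = 1/σ² = 1/0.5356² = 3.49.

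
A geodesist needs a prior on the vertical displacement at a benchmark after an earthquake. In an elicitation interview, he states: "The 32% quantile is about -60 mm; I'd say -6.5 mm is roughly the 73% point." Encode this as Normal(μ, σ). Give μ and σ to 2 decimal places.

μ = -36.84, σ = 49.51

The p-quantile of Normal(μ,σ) is μ + z_p·σ, with z_{0.32} = -0.4677 and z_{0.73} = 0.6128.
Eliminate σ: μ = (z₂·x₁ − z₁·x₂)/(z₂ − z₁) = (0.6128·-60 − (-0.4677)·-6.5)/1.081 = -36.84.
Then σ = (x₂ − x₁)/(z₂ − z₁) = (-6.5 − -60)/1.081 = 49.51.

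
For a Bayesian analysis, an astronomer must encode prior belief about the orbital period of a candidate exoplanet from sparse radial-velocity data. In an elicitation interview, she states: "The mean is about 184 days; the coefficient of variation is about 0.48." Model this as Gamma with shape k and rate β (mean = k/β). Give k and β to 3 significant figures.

k ≈ 4.34, β ≈ 0.0236

For Gamma(k, rate β): mean = k/β, variance = k/β², so CV = 1/√k.
CV = 0.48, hence k = 1/CV² = 4.34.
Then β = k/mean = 4.34/184 = 0.0236.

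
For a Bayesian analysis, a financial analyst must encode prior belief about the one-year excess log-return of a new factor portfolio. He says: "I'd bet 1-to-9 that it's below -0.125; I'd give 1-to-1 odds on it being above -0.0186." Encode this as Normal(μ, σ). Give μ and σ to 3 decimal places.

μ = -0.019, σ = 0.083

The p-quantile of Normal(μ,σ) is μ + z_p·σ, with z_{0.1} = -1.282 and z_{0.5} = 0.
Eliminate σ: μ = (z₂·x₁ − z₁·x₂)/(z₂ − z₁) = (0·-0.125 − (-1.282)·-0.0186)/1.282 = -0.019.
Then σ = (x₂ − x₁)/(z₂ − z₁) = (-0.0186 − -0.125)/1.282 = 0.083.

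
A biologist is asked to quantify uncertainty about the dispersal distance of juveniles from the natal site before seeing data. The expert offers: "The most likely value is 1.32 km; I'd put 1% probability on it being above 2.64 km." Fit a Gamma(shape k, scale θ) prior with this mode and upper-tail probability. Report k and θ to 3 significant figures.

Gamma(k,θ) with k>1 has mode (k−1)θ, so θ = 1.32/(k−1).
Need P(X < 2.64) = 0.99 with θ tied to k this way. Start at k = 2, θ = 1.32: P(X<2.64) ≈ 0.594.
Too low — raise k to concentrate. Iterating converges to k ≈ 11.2.
Then θ = 1.32/(11.2−1) ≈ 0.129.

k ≈ 11.2, θ ≈ 0.129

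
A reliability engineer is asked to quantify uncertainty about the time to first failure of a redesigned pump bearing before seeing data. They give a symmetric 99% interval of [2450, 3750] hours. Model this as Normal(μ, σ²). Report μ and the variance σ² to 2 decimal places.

μ = 3100.00, σ² = 63678.46

A symmetric 99% interval runs μ ± z·σ with z = 2.576.
Half-width = 650, so σ = 650/2.576 = 252.346 and σ² = 63678.46.
μ is the interval midpoint, 3100.00.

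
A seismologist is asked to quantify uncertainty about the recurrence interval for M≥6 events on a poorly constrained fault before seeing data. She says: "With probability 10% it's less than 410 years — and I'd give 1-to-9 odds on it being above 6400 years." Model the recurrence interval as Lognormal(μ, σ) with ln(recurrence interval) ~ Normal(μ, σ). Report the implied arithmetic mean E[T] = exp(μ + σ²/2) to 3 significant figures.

If T ~ Lognormal(μ,σ) then ln T ~ Normal(μ,σ), so the p-quantile of ln T is μ + z_p·σ.
ln(410) = 6.016 and ln(6400) = 8.764; z_{0.1} = -1.282, z_{0.9} = 1.282.
σ = (8.764 − 6.016)/(1.282 − (-1.282)) = 1.072.
μ = 6.016 − (-1.282)·1.072 = 7.390.
E[T] = exp(μ + σ²/2) = exp(7.390 + 0.5747) = 2880 years.

E[T] ≈ 2880 years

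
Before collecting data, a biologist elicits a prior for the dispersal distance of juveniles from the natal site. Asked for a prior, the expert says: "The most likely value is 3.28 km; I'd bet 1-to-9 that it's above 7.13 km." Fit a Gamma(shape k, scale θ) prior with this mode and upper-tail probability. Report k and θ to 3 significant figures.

k ≈ 4.19, θ ≈ 1.03

Gamma(k,θ) with k>1 has mode (k−1)θ, so θ = 3.28/(k−1).
Need P(X < 7.13) = 0.9 with θ tied to k this way. Start at k = 2, θ = 3.28: P(X<7.13) ≈ 0.639.
Too low — raise k to concentrate. Iterating converges to k ≈ 4.19.
Then θ = 3.28/(4.19−1) ≈ 1.03.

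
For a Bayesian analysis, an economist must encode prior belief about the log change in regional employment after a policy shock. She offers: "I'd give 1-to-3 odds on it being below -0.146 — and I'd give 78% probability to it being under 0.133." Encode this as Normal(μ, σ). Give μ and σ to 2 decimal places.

For Normal(μ,σ), the p-quantile is μ + z_p·σ. Here z_{0.25} = -0.6745, z_{0.78} = 0.7722.
So -0.146 = μ − 0.6745σ and 0.133 = μ + 0.7722σ.
Subtracting: σ = (0.133 − -0.146)/(0.7722 − (-0.6745)) = 0.19.
Then μ = -0.146 − (-0.6745)·0.19 = -0.02.

μ = -0.02, σ = 0.19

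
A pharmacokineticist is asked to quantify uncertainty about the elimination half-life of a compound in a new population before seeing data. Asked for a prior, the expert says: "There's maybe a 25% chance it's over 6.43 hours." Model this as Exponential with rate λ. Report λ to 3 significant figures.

λ ≈ 0.216

P(T > 6.43) = e^(−λ·6.43) = 0.25, so λ = −ln(0.25)/6.43 = 0.216.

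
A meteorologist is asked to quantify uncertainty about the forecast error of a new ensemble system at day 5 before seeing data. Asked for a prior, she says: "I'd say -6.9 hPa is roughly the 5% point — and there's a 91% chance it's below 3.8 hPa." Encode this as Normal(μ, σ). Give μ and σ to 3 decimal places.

The p-quantile of Normal(μ,σ) is μ + z_p·σ, with z_{0.05} = -1.645 and z_{0.91} = 1.341.
Eliminate σ: μ = (z₂·x₁ − z₁·x₂)/(z₂ − z₁) = (1.341·-6.9 − (-1.645)·3.8)/2.986 = -1.005.
Then σ = (x₂ − x₁)/(z₂ − z₁) = (3.8 − -6.9)/2.986 = 3.584.

μ = -1.005, σ = 3.584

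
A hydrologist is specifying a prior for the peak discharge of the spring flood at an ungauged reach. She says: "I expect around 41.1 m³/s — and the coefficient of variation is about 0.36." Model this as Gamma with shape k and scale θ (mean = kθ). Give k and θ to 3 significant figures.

For Gamma(k, scale θ): mean = kθ, variance = kθ², so CV = 1/√k.
CV = 0.36, hence k = 1/CV² = 7.72.
Then θ = mean/k = 41.1/7.72 = 5.33.

k ≈ 7.72, θ ≈ 5.33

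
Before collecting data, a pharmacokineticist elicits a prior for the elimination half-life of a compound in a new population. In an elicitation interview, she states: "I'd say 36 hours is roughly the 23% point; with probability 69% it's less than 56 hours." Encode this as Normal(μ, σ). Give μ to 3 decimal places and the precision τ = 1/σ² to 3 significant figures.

The p-quantile of Normal(μ,σ) is μ + z_p·σ, with z_{0.23} = -0.7388 and z_{0.69} = 0.4959.
Eliminate σ: μ = (z₂·x₁ − z₁·x₂)/(z₂ − z₁) = (0.4959·36 − (-0.7388)·56)/1.235 = 47.968.
Then σ = (x₂ − x₁)/(z₂ − z₁) = (56 − 36)/1.235 = 16.198.
Precision τ = 1/σ² = 1/16.2² = 0.00381.

μ = 47.968, τ = 0.00381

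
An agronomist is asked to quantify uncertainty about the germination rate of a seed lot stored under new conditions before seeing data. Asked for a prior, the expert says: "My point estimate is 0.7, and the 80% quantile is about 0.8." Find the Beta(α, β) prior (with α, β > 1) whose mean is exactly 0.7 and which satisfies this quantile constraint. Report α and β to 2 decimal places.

α ≈ 10.80, β ≈ 4.63

With mean 0.7 fixed, write α = 0.7s, β = 0.3s where s = α+β.
Need P(θ < 0.8) = 0.8 under Beta(0.7s, 0.3s). Normal approximation: (q−m)/√(m(1−m)/s) ≈ z_{0.8} = 0.842, so s ≈ 0.7·0.3·(0.842)²/(0.8−0.7)² = 14.9.
At s = 14.9: P(θ<0.8) ≈ 0.795. Adjusting to match 0.8 gives s ≈ 15.43.
So α = 0.7·15.43 ≈ 10.80, β = 0.3·15.43 ≈ 4.63.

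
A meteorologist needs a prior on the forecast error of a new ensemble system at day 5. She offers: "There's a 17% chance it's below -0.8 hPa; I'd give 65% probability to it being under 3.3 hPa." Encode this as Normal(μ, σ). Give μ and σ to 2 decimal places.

μ = 2.12, σ = 3.06

The p-quantile of Normal(μ,σ) is μ + z_p·σ, with z_{0.17} = -0.9542 and z_{0.65} = 0.3853.
Eliminate σ: μ = (z₂·x₁ − z₁·x₂)/(z₂ − z₁) = (0.3853·-0.8 − (-0.9542)·3.3)/1.339 = 2.12.
Then σ = (x₂ − x₁)/(z₂ − z₁) = (3.3 − -0.8)/1.339 = 3.06.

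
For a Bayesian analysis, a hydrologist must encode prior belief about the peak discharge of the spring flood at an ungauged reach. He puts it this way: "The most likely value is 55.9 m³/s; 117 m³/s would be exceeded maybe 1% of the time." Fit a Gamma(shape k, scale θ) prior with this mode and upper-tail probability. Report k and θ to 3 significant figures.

Gamma(k,θ) with k>1 has mode (k−1)θ, so θ = 55.9/(k−1).
Need P(X < 117) = 0.99 with θ tied to k this way. Start at k = 2, θ = 55.9: P(X<117) ≈ 0.619.
Too low — raise k to concentrate. Iterating converges to k ≈ 9.93.
Then θ = 55.9/(9.93−1) ≈ 6.26.

k ≈ 9.93, θ ≈ 6.26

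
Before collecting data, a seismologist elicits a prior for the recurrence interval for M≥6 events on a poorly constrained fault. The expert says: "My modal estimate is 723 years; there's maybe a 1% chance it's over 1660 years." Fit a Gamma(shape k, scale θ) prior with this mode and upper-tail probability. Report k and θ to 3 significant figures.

k ≈ 7.92, θ ≈ 105

Gamma(k,θ) with k>1 has mode (k−1)θ, so θ = 723/(k−1).
Need P(X < 1660) = 0.99 with θ tied to k this way. Start at k = 2, θ = 723: P(X<1660) ≈ 0.668.
Too low — raise k to concentrate. Iterating converges to k ≈ 7.92.
Then θ = 723/(7.92−1) ≈ 105.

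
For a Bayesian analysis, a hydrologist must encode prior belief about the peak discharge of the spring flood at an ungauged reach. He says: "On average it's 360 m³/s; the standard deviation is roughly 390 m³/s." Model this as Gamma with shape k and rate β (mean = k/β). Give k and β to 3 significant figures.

k ≈ 0.852, β ≈ 0.00237

For Gamma(k, rate β): mean = k/β, variance = k/β², so CV = 1/√k.
CV = SD/mean = 390/360 = 1.083, hence k = 1/CV² = 0.852.
Then β = k/mean = 0.852/360 = 0.00237.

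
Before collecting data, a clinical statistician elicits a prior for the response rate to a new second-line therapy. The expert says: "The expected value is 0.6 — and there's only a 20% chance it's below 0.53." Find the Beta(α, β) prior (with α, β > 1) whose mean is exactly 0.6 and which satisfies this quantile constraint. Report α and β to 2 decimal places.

α ≈ 20.54, β ≈ 13.70

With mean 0.6 fixed, write α = 0.6s, β = 0.4s where s = α+β.
Need P(θ < 0.53) = 0.2 under Beta(0.6s, 0.4s). Normal approximation: (q−m)/√(m(1−m)/s) ≈ z_{0.2} = -0.842, so s ≈ 0.6·0.4·(-0.842)²/(0.53−0.6)² = 34.7.
At s = 34.7: P(θ<0.53) ≈ 0.199. Adjusting to match 0.2 gives s ≈ 34.24.
So α = 0.6·34.24 ≈ 20.54, β = 0.4·34.24 ≈ 13.70.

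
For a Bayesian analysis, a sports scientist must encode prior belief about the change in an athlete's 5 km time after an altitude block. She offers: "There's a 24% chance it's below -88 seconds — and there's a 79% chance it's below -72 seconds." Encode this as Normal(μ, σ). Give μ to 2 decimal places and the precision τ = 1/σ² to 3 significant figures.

The p-quantile of Normal(μ,σ) is μ + z_p·σ, with z_{0.24} = -0.7063 and z_{0.79} = 0.8064.
Eliminate σ: μ = (z₂·x₁ − z₁·x₂)/(z₂ − z₁) = (0.8064·-88 − (-0.7063)·-72)/1.513 = -80.53.
Then σ = (x₂ − x₁)/(z₂ − z₁) = (-72 − -88)/1.513 = 10.58.
Precision τ = 1/σ² = 1/10.58² = 0.00894.

μ = -80.53, τ = 0.00894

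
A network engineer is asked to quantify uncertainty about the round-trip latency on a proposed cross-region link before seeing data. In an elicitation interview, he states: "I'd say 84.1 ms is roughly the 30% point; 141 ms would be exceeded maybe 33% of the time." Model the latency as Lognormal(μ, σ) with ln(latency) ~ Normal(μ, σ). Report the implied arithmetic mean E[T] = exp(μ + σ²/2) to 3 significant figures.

If T ~ Lognormal(μ,σ) then ln T ~ Normal(μ,σ), so the p-quantile of ln T is μ + z_p·σ.
ln(84.1) = 4.432 and ln(141) = 4.949; z_{0.3} = -0.5244, z_{0.67} = 0.4399.
σ = (4.949 − 4.432)/(0.4399 − (-0.5244)) = 0.536.
μ = 4.432 − (-0.5244)·0.536 = 4.713.
E[T] = exp(μ + σ²/2) = exp(4.713 + 0.1436) = 129 ms.

E[T] ≈ 129 ms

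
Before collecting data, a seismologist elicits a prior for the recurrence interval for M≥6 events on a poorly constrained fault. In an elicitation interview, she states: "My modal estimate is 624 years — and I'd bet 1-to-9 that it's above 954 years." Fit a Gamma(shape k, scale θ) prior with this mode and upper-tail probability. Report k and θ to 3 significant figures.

k ≈ 11.4, θ ≈ 60.3

Gamma(k,θ) with k>1 has mode (k−1)θ, so θ = 624/(k−1).
Need P(X < 954) = 0.9 with θ tied to k this way. Start at k = 2, θ = 624: P(X<954) ≈ 0.452.
Too low — raise k to concentrate. Iterating converges to k ≈ 11.4.
Then θ = 624/(11.4−1) ≈ 60.3.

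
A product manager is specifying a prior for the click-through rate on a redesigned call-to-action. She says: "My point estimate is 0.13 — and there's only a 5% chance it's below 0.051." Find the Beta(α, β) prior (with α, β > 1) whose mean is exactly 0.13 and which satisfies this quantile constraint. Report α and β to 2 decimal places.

With mean 0.13 fixed, write α = 0.13s, β = 0.87s where s = α+β.
Need P(θ < 0.051) = 0.05 under Beta(0.13s, 0.87s). Normal approximation: (q−m)/√(m(1−m)/s) ≈ z_{0.05} = -1.64, so s ≈ 0.13·0.87·(-1.64)²/(0.051−0.13)² = 49.0.
At s = 49.0: P(θ<0.051) ≈ 0.023. Adjusting to match 0.05 gives s ≈ 34.74.
So α = 0.13·34.74 ≈ 4.52, β = 0.87·34.74 ≈ 30.23.

α ≈ 4.52, β ≈ 30.23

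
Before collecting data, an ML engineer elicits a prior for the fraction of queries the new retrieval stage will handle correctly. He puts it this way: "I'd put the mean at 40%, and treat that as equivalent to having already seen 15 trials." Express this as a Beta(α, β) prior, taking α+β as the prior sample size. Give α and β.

Under the effective-sample-size interpretation, Beta(α, β) has prior mean α/(α+β) and prior sample size α+β.
So α+β = 15 and α/(α+β) = 0.4, giving α = 0.4·15 = 6 and β = 15 − 6 = 9.

α = 6, β = 9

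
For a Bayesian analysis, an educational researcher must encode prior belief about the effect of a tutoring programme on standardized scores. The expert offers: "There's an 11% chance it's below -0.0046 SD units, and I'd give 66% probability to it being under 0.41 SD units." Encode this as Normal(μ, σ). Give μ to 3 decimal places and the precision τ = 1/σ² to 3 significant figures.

μ = 0.306, τ = 15.6

For Normal(μ,σ), the p-quantile is μ + z_p·σ. Here z_{0.11} = -1.227, z_{0.66} = 0.4125.
So -0.0046 = μ − 1.227σ and 0.41 = μ + 0.4125σ.
Subtracting: σ = (0.41 − -0.0046)/(0.4125 − (-1.227)) = 0.253.
Then μ = -0.0046 − (-1.227)·0.253 = 0.306.
Precision τ = 1/σ² = 1/0.253² = 15.6.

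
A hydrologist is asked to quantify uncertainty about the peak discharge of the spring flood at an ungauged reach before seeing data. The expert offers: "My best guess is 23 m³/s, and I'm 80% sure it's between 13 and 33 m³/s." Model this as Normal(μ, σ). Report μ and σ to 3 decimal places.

A symmetric 80% interval runs μ ± z·σ with z = 1.282.
Half-width = 10, so σ = 10/1.282 = 7.803.
μ is the stated best guess, 23.000.

μ = 23.000, σ = 7.803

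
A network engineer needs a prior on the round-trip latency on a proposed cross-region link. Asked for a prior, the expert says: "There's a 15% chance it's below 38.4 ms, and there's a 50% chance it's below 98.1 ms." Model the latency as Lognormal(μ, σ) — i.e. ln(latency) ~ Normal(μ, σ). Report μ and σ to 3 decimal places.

If T ~ Lognormal(μ,σ) then ln T ~ Normal(μ,σ), so the p-quantile of ln T is μ + z_p·σ.
ln(38.4) = 3.648 and ln(98.1) = 4.586; z_{0.15} = -1.036, z_{0.5} = 0.
σ = (4.586 − 3.648)/(0 − (-1.036)) = 0.905.
μ = 3.648 − (-1.036)·0.905 = 4.586.

μ ≈ 4.586, σ ≈ 0.905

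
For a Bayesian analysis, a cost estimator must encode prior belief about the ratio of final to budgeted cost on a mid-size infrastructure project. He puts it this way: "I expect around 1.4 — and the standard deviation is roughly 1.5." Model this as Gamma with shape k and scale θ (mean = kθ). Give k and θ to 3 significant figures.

k ≈ 0.871, θ ≈ 1.61

For Gamma(k, scale θ): mean = kθ, variance = kθ², so CV = 1/√k.
CV = SD/mean = 1.5/1.4 = 1.071, hence k = 1/CV² = 0.871.
Then θ = mean/k = 1.4/0.871 = 1.61.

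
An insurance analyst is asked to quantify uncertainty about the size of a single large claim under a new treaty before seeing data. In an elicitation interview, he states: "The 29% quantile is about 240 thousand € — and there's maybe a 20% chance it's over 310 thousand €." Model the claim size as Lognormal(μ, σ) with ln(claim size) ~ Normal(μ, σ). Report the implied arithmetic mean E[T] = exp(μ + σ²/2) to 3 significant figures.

E[T] ≈ 270 thousand €

If T ~ Lognormal(μ,σ) then ln T ~ Normal(μ,σ), so the p-quantile of ln T is μ + z_p·σ.
ln(240) = 5.481 and ln(310) = 5.737; z_{0.29} = -0.5534, z_{0.8} = 0.8416.
σ = (5.737 − 5.481)/(0.8416 − (-0.5534)) = 0.183.
μ = 5.481 − (-0.5534)·0.183 = 5.582.
E[T] = exp(μ + σ²/2) = exp(5.582 + 0.0168) = 270 thousand €.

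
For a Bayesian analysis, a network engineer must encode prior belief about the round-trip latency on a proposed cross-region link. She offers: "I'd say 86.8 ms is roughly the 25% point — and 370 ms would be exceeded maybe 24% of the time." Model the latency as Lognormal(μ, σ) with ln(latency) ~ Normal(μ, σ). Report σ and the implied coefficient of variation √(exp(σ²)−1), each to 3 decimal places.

σ ≈ 1.050, CV ≈ 1.418

If T ~ Lognormal(μ,σ) then ln T ~ Normal(μ,σ), so the p-quantile of ln T is μ + z_p·σ.
ln(86.8) = 4.464 and ln(370) = 5.914; z_{0.25} = -0.6745, z_{0.76} = 0.7063.
σ = (5.914 − 4.464)/(0.7063 − (-0.6745)) = 1.050.
μ = 4.464 − (-0.6745)·1.050 = 5.172.
CV = √(exp(σ²)−1) = √(exp(1.1026)−1) = 1.418.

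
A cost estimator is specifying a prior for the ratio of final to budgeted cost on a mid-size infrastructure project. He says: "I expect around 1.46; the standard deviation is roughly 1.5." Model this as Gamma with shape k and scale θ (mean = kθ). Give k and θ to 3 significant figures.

For Gamma(k, scale θ): mean = kθ, variance = kθ², so CV = 1/√k.
CV = SD/mean = 1.5/1.46 = 1.027, hence k = 1/CV² = 0.947.
Then θ = mean/k = 1.46/0.947 = 1.54.

k ≈ 0.947, θ ≈ 1.54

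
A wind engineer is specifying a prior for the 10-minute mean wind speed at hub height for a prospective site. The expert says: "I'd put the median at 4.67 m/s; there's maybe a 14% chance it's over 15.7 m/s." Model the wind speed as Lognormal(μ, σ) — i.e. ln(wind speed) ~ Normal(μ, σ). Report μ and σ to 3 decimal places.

If T ~ Lognormal(μ,σ) then ln T ~ Normal(μ,σ), so the p-quantile of ln T is μ + z_p·σ.
ln(4.67) = 1.541 and ln(15.7) = 2.754; z_{0.5} = 0, z_{0.86} = 1.08.
σ = (2.754 − 1.541)/(1.08 − (0)) = 1.122.
μ = 1.541 − (0)·1.122 = 1.541.

μ ≈ 1.541, σ ≈ 1.122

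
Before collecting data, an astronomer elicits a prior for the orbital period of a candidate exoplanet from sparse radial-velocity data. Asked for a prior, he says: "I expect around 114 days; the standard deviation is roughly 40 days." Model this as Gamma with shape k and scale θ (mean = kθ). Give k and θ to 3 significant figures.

For Gamma(k, scale θ): mean = kθ, variance = kθ², so CV = 1/√k.
CV = SD/mean = 40/114 = 0.3509, hence k = 1/CV² = 8.12.
Then θ = mean/k = 114/8.12 = 14.

k ≈ 8.12, θ ≈ 14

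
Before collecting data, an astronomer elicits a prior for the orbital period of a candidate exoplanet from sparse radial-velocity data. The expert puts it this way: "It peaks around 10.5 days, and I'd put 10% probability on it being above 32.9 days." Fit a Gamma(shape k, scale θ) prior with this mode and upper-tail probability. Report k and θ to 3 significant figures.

Gamma(k,θ) with k>1 has mode (k−1)θ, so θ = 10.5/(k−1).
Need P(X < 32.9) = 0.9 with θ tied to k this way. Start at k = 2, θ = 10.5: P(X<32.9) ≈ 0.820.
Too low — raise k to concentrate. Iterating converges to k ≈ 2.45.
Then θ = 10.5/(2.45−1) ≈ 7.23.

k ≈ 2.45, θ ≈ 7.23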